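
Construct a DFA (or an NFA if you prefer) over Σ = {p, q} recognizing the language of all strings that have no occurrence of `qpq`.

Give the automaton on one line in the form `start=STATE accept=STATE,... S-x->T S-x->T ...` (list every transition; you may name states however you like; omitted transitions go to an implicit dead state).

start=s0 accept=s0,s1,s2 s0-p->s0 s0-q->s1 s1-p->s2 s1-q->s1 s2-p->s0 s2-q->s3 s3-p->s3 s3-q->s3

Track partial matches of the forbidden pattern `qpq`. State s3 is a dead state reached once `qpq` has occurred; every other state accepts. s0 means no part of `qpq` is currently matched.
With 4 states:
        p   q  
>* s0   s0  s1 
 * s1   s2  s1 
 * s2   s0  s3 
   s3   s3  s3 
(> = start, * = accepting)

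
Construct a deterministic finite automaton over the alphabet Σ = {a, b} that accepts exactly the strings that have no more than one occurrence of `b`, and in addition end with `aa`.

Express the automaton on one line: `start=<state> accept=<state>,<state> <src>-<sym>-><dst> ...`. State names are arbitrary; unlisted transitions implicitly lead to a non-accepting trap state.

Handle the two conditions separately and then intersect. The first has 3 states tracking the count of `b`s, saturating at 2; the second has 3 states tracking how much of the suffix `aa` has currently been matched. A product state is a pair (one from each), accepting exactly when both do. Equivalent product states are then merged.
With 7 states:
        a   b  
>  s0   s1  s2 
   s1   s3  s2 
   s2   s4  s5 
 * s3   s3  s2 
   s4   s6  s5 
   s5   s5  s5 
 * s6   s6  s5 
(> = start, * = accepting)

start=s0 accept=s3,s6 s0-a->s1 s0-b->s2 s1-a->s3 s1-b->s2 s2-a->s4 s2-b->s5 s3-a->s3 s3-b->s2 s4-a->s6 s4-b->s5 s5-a->s5 s5-b->s5 s6-a->s6 s6-b->s5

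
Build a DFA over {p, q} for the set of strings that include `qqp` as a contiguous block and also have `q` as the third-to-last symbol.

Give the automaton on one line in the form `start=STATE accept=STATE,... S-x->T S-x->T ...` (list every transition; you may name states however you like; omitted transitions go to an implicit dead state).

start=s0 accept=s3,s4,s5,s10 s0-p->s0 s0-q->s1 s1-p->s0 s1-q->s2 s2-p->s3 s2-q->s2 s3-p->s4 s3-q->s5 s4-p->s6 s4-q->s7 s5-p->s8 s5-q->s9 s6-p->s6 s6-q->s7 s7-p->s8 s7-q->s9 s8-p->s4 s8-q->s5 s9-p->s3 s9-q->s10 s10-p->s3 s10-q->s10

Run two small machines in parallel and take their product. One (4 states) tracks whether and how much of `qqp` has been seen; the other (15 states) tracks the last 3 symbols read. Each combined state is a pair, one component from each; accept when both components accept. Equivalent product states are then merged.
11 states suffice.
          p    q  
>  s0     s0   s1 
   s1     s0   s2 
   s2     s3   s2 
 * s3     s4   s5 
 * s4     s6   s7 
 * s5     s8   s9 
   s6     s6   s7 
   s7     s8   s9 
   s8     s4   s5 
   s9     s3  s10 
 * s10    s3  s10 
(> = start, * = accepting)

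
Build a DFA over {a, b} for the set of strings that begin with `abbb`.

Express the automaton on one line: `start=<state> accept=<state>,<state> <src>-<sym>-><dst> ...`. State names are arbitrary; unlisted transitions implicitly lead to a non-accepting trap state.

Walk along `abbb` while the input agrees: from S0 take `a` to S1, and so on. Any deviation drops to the rejecting sink S5. Once S4 is reached the prefix is confirmed and every continuation is accepted.
With 6 states:
        a   b  
>  S0   S1  S5 
   S1   S5  S2 
   S2   S5  S3 
   S3   S5  S4 
 * S4   S4  S4 
   S5   S5  S5 
(> = start, * = accepting)

start=S0 accept=S4 S0-a->S1 S0-b->S5 S1-a->S5 S1-b->S2 S2-a->S5 S2-b->S3 S3-a->S5 S3-b->S4 S4-a->S4 S4-b->S4 S5-a->S5 S5-b->S5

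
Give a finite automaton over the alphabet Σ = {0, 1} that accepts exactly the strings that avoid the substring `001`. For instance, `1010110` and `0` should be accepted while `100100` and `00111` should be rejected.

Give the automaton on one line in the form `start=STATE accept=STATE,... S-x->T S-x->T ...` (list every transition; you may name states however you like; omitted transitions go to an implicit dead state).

This is the complement of 'contains `001`'. Use the same substring-matching states — s0 through s3 holding how much of `001` has just been matched — but flip the accepting set: everything except the trap s3 accepts.
        0   1  
>* s0   s1  s0 
 * s1   s2  s0 
 * s2   s2  s3 
   s3   s3  s3 
(> = start, * = accepting)

start=s0 accept=s0,s1,s2 s0-0->s1 s0-1->s0 s1-0->s2 s1-1->s0 s2-0->s2 s2-1->s3 s3-0->s3 s3-1->s3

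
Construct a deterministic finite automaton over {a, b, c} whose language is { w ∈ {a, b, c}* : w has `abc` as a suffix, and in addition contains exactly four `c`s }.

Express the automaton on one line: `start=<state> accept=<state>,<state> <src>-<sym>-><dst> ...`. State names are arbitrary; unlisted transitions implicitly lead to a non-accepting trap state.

start=q0 accept=q7 q0-a->q0 q0-b->q0 q0-c->q1 q1-a->q1 q1-b->q1 q1-c->q2 q2-a->q2 q2-b->q2 q2-c->q3 q3-a->q4 q3-b->q3 q3-c->q5 q4-a->q4 q4-b->q6 q4-c->q5 q5-a->q5 q5-b->q5 q5-c->q5 q6-a->q4 q6-b->q3 q6-c->q7 q7-a->q5 q7-b->q5 q7-c->q5

Build one automaton per condition and run them in lockstep. The first has 4 states tracking how much of the suffix `abc` has currently been matched; the second has 6 states tracking the count of `c`s, saturating at 5. A product state is a pair (one from each), accepting exactly when both do. Minimizing collapses redundant product states.
An 8-state machine:
        a   b   c  
>  q0   q0  q0  q1 
   q1   q1  q1  q2 
   q2   q2  q2  q3 
   q3   q4  q3  q5 
   q4   q4  q6  q5 
   q5   q5  q5  q5 
   q6   q4  q3  q7 
 * q7   q5  q5  q5 
(> = start, * = accepting)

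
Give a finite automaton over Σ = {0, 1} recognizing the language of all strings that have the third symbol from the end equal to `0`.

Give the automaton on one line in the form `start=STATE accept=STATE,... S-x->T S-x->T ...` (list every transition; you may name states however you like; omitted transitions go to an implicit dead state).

start=q0 accept=q7,q8,q9,q10 q0-0->q1 q0-1->q2 q1-0->q3 q1-1->q4 q2-0->q5 q2-1->q6 q3-0->q7 q3-1->q8 q4-0->q9 q4-1->q10 q5-0->q11 q5-1->q12 q6-0->q13 q6-1->q14 q7-0->q7 q7-1->q8 q8-0->q9 q8-1->q10 q9-0->q11 q9-1->q12 q10-0->q13 q10-1->q14 q11-0->q7 q11-1->q8 q12-0->q9 q12-1->q10 q13-0->q11 q13-1->q12 q14-0->q13 q14-1->q14

Because acceptance depends on a position counted from the end, the machine has to buffer the most recent 3 symbols. Make each state the string of the last up-to-3 symbols read; on input `x` shift the window left and append `x`. Accept when the buffered window has length 3 and begins with `0`.
15 states suffice.
          0    1  
>  q0     q1   q2 
   q1     q3   q4 
   q2     q5   q6 
   q3     q7   q8 
   q4     q9  q10 
   q5    q11  q12 
   q6    q13  q14 
 * q7     q7   q8 
 * q8     q9  q10 
 * q9    q11  q12 
 * q10   q13  q14 
   q11    q7   q8 
   q12    q9  q10 
   q13   q11  q12 
   q14   q13  q14 
(> = start, * = accepting)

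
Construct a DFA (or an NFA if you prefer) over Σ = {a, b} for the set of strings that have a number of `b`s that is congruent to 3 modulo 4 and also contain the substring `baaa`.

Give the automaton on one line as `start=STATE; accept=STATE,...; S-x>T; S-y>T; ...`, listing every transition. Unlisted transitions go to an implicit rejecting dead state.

Handle the two conditions separately and then intersect. One (4 states) tracks the count of `b`s modulo 4; the other (5 states) tracks whether and how much of `baaa` has been seen. Each combined state is a pair, one component from each; accept when both components accept.
With 17 states:
          a    b  
>  S0     S0   S1 
   S1     S2   S3 
   S2     S4   S3 
   S3     S5   S6 
   S4     S7   S3 
   S5     S8   S6 
   S6     S9  S10 
   S7     S7  S11 
   S8    S11   S6 
   S9    S12  S10 
   S10   S13   S1 
   S11   S11  S14 
   S12   S14  S10 
   S13   S15   S1 
 * S14   S14  S16 
   S15   S16   S1 
   S16   S16   S7 
(> = start, * = accepting)

start=S0; accept=S14; S0-a>S0; S0-b>S1; S1-a>S2; S1-b>S3; S2-a>S4; S2-b>S3; S3-a>S5; S3-b>S6; S4-a>S7; S4-b>S3; S5-a>S8; S5-b>S6; S6-a>S9; S6-b>S10; S7-a>S7; S7-b>S11; S8-a>S11; S8-b>S6; S9-a>S12; S9-b>S10; S10-a>S13; S10-b>S1; S11-a>S11; S11-b>S14; S12-a>S14; S12-b>S10; S13-a>S15; S13-b>S1; S14-a>S14; S14-b>S16; S15-a>S16; S15-b>S1; S16-a>S16; S16-b>S7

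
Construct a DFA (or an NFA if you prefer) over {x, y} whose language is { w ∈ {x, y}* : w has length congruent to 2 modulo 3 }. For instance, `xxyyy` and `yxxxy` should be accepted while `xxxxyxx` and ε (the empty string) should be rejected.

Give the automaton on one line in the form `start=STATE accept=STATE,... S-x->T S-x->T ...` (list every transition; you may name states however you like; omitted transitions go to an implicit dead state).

start=q0 accept=q2 q0-x->q1 q0-y->q1 q1-x->q2 q1-y->q2 q2-x->q0 q2-y->q0

Count input length modulo 3: every symbol advances one step around the cycle q0 → q1 → q2 → q0. Accept at q2.
With 3 states:
        x   y  
>  q0   q1  q1 
   q1   q2  q2 
 * q2   q0  q0 
(> = start, * = accepting)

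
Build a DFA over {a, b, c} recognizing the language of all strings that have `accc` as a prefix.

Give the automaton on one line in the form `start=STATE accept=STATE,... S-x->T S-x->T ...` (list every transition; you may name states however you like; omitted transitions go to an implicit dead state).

Check the first 4 symbols one by one: s0 through s3 record how many have matched `accc` so far; any wrong symbol goes to the dead state s5. After all 4 match we enter the accepting sink s4.
With 6 states:
        a   b   c  
>  s0   s1  s5  s5 
   s1   s5  s5  s2 
   s2   s5  s5  s3 
   s3   s5  s5  s4 
 * s4   s4  s4  s4 
   s5   s5  s5  s5 
(> = start, * = accepting)

start=s0 accept=s4 s0-a->s1 s0-b->s5 s0-c->s5 s1-a->s5 s1-b->s5 s1-c->s2 s2-a->s5 s2-b->s5 s2-c->s3 s3-a->s5 s3-b->s5 s3-c->s4 s4-a->s4 s4-b->s4 s4-c->s4 s5-a->s5 s5-b->s5 s5-c->s5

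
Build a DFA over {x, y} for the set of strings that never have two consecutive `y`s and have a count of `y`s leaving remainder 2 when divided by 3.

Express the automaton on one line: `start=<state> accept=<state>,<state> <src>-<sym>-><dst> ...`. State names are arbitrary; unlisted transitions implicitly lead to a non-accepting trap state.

Build one automaton per condition and run them in lockstep. The first has 3 states tracking partial matches of the forbidden pattern `yy`; the second has 3 states tracking the count of `y`s modulo 3. A product state is a pair (one from each), accepting exactly when both do. Equivalent product states are then merged.
With 7 states:
        x   y  
>  s0   s0  s1 
   s1   s2  s3 
   s2   s2  s4 
   s3   s3  s3 
 * s4   s5  s3 
 * s5   s5  s6 
   s6   s0  s3 
(> = start, * = accepting)

start=s0 accept=s4,s5 s0-x->s0 s0-y->s1 s1-x->s2 s1-y->s3 s2-x->s2 s2-y->s4 s3-x->s3 s3-y->s3 s4-x->s5 s4-y->s3 s5-x->s5 s5-y->s6 s6-x->s0 s6-y->s3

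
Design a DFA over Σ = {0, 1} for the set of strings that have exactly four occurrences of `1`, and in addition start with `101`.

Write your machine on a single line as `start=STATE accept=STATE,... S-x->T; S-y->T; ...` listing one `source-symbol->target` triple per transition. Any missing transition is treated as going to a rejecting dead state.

start=A; accept=G; A-0->B; A-1->C; B-0->B; B-1->B; C-0->D; C-1->B; D-0->B; D-1->E; E-0->E; E-1->F; F-0->F; F-1->G; G-0->G; G-1->B

Handle the two conditions separately and then intersect. The first has 6 states tracking the count of `1`s, saturating at 5; the second has 5 states tracking whether the input so far still matches the prefix `101`. A product state is a pair (one from each), accepting exactly when both do. After merging equivalent states the machine shrinks.
With 7 states:
       0  1 
>  A   B  C 
   B   B  B 
   C   D  B 
   D   B  E 
   E   E  F 
   F   F  G 
 * G   G  B 
(> = start, * = accepting)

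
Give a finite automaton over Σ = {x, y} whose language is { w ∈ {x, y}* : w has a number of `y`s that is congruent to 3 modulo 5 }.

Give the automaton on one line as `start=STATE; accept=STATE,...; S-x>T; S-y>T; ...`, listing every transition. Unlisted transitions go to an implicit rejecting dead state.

start=A; accept=D; A-x>A; A-y>B; B-x>B; B-y>C; C-x>C; C-y>D; D-x>D; D-y>E; E-x>E; E-y>A

The only thing that matters is how many `y`s have appeared, reduced mod 5. Use one state per residue: A for 0, …, E for 4. Reading `y` moves to the next residue; anything else stays put. D is accepting.
A 5-state machine:
       x  y 
>  A   A  B 
   B   B  C 
   C   C  D 
 * D   D  E 
   E   E  A 
(> = start, * = accepting)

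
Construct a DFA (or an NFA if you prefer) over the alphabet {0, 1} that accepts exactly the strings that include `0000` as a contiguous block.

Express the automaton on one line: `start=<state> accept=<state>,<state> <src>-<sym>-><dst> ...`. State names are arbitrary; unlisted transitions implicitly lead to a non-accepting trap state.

States A..D record the length of the longest prefix of `0000` that matches the current input suffix. Reaching E means `0000` has been seen, and we stay there forever. Accept from E.
5 states suffice.
       0  1 
>  A   B  A 
   B   C  A 
   C   D  A 
   D   E  A 
 * E   E  E 
(> = start, * = accepting)

start=A accept=E A-0->B A-1->A B-0->C B-1->A C-0->D C-1->A D-0->E D-1->A E-0->E E-1->E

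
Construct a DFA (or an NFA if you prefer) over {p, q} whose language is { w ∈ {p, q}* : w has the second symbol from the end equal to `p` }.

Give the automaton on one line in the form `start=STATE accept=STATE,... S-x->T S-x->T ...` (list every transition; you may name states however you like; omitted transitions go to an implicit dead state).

A DFA must remember the last 2 symbols (since which symbol is second-to-last isn't known until the input ends). Use one state per possible window of the last ≤2 symbols; accept from those whose window starts with `p`.
        p   q  
>  s0   s1  s2 
   s1   s3  s4 
   s2   s5  s6 
 * s3   s3  s4 
 * s4   s5  s6 
   s5   s3  s4 
   s6   s5  s6 
(> = start, * = accepting)

start=s0 accept=s3,s4 s0-p->s1 s0-q->s2 s1-p->s3 s1-q->s4 s2-p->s5 s2-q->s6 s3-p->s3 s3-q->s4 s4-p->s5 s4-q->s6 s5-p->s3 s5-q->s4 s6-p->s5 s6-q->s6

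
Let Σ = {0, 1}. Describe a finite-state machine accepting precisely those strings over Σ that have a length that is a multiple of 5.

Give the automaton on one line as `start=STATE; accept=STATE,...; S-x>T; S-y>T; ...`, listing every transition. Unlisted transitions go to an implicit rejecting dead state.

start=S0; accept=S0; S0-0>S1; S0-1>S1; S1-0>S2; S1-1>S2; S2-0>S3; S2-1>S3; S3-0>S4; S3-1>S4; S4-0>S0; S4-1>S0

Count input length modulo 5: every symbol advances one step around the cycle S0 → S1 → S2 → S3 → S4 → S0. Accept at S0.
With 5 states:
        0   1  
>* S0   S1  S1 
   S1   S2  S2 
   S2   S3  S3 
   S3   S4  S4 
   S4   S0  S0 
(> = start, * = accepting)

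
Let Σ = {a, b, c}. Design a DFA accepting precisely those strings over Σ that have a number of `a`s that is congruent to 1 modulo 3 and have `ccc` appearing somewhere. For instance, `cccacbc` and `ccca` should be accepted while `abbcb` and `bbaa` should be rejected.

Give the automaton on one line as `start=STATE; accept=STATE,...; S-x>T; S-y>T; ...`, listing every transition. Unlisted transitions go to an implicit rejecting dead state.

start=q0; accept=q10; q0-a>q1; q0-b>q0; q0-c>q2; q1-a>q3; q1-b>q1; q1-c>q4; q2-a>q1; q2-b>q0; q2-c>q5; q3-a>q0; q3-b>q3; q3-c>q6; q4-a>q3; q4-b>q1; q4-c>q7; q5-a>q1; q5-b>q0; q5-c>q8; q6-a>q0; q6-b>q3; q6-c>q9; q7-a>q3; q7-b>q1; q7-c>q10; q8-a>q10; q8-b>q8; q8-c>q8; q9-a>q0; q9-b>q3; q9-c>q11; q10-a>q11; q10-b>q10; q10-c>q10; q11-a>q8; q11-b>q11; q11-c>q11

Build one automaton per condition and run them in lockstep. The first has 3 states tracking the count of `a`s modulo 3; the second has 4 states tracking whether and how much of `ccc` has been seen. A product state is a pair (one from each), accepting exactly when both do.
12 states suffice.
          a    b    c  
>  q0     q1   q0   q2 
   q1     q3   q1   q4 
   q2     q1   q0   q5 
   q3     q0   q3   q6 
   q4     q3   q1   q7 
   q5     q1   q0   q8 
   q6     q0   q3   q9 
   q7     q3   q1  q10 
   q8    q10   q8   q8 
   q9     q0   q3  q11 
 * q10   q11  q10  q10 
   q11    q8  q11  q11 
(> = start, * = accepting)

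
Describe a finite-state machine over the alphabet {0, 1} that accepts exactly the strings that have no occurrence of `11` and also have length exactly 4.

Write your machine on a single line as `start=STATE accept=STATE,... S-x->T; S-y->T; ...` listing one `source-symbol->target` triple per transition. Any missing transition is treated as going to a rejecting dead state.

Run two small machines in parallel and take their product. The first has 3 states tracking partial matches of the forbidden pattern `11`; the second has 6 states tracking the input length, saturating at 5. A product state is a pair (one from each), accepting exactly when both do. After merging equivalent states the machine shrinks.
        0   1  
>  S0   S1  S2 
   S1   S3  S4 
   S2   S3  S5 
   S3   S6  S7 
   S4   S6  S5 
   S5   S5  S5 
   S6   S8  S8 
   S7   S8  S5 
 * S8   S5  S5 
(> = start, * = accepting)

start=S0; accept=S8; S0-0->S1; S0-1->S2; S1-0->S3; S1-1->S4; S2-0->S3; S2-1->S5; S3-0->S6; S3-1->S7; S4-0->S6; S4-1->S5; S5-0->S5; S5-1->S5; S6-0->S8; S6-1->S8; S7-0->S8; S7-1->S5; S8-0->S5; S8-1->S5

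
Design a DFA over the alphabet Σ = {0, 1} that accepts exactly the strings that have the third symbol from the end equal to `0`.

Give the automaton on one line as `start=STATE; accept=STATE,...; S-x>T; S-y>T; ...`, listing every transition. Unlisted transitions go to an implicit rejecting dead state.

start=s0; accept=s7,s8,s9,s10; s0-0>s1; s0-1>s2; s1-0>s3; s1-1>s4; s2-0>s5; s2-1>s6; s3-0>s7; s3-1>s8; s4-0>s9; s4-1>s10; s5-0>s11; s5-1>s12; s6-0>s13; s6-1>s14; s7-0>s7; s7-1>s8; s8-0>s9; s8-1>s10; s9-0>s11; s9-1>s12; s10-0>s13; s10-1>s14; s11-0>s7; s11-1>s8; s12-0>s9; s12-1>s10; s13-0>s11; s13-1>s12; s14-0>s13; s14-1>s14

A DFA must remember the last 3 symbols (since which symbol is third-to-last isn't known until the input ends). Use one state per possible window of the last ≤3 symbols; accept from those whose window starts with `0`.
15 states suffice.
          0    1  
>  s0     s1   s2 
   s1     s3   s4 
   s2     s5   s6 
   s3     s7   s8 
   s4     s9  s10 
   s5    s11  s12 
   s6    s13  s14 
 * s7     s7   s8 
 * s8     s9  s10 
 * s9    s11  s12 
 * s10   s13  s14 
   s11    s7   s8 
   s12    s9  s10 
   s13   s11  s12 
   s14   s13  s14 
(> = start, * = accepting)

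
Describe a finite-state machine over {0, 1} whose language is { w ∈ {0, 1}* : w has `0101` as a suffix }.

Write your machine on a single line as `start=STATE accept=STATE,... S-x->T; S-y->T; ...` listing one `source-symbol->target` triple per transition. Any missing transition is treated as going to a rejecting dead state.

start=s0; accept=s4; s0-0->s1; s0-1->s0; s1-0->s1; s1-1->s2; s2-0->s3; s2-1->s0; s3-0->s1; s3-1->s4; s4-0->s3; s4-1->s0

Remember how much of `0101` the current input suffix matches. State s0 means no match yet; s1 means the last symbol is `0`; s2 means the last 2 symbols are `01`; s3 means the last 3 symbols are `010`; s4 means the last 4 symbols are `0101`. Only s4 accepts. On a mismatch, fall back to the longest proper suffix that is still a prefix of `0101`.
With 5 states:
        0   1  
>  s0   s1  s0 
   s1   s1  s2 
   s2   s3  s0 
   s3   s1  s4 
 * s4   s3  s0 
(> = start, * = accepting)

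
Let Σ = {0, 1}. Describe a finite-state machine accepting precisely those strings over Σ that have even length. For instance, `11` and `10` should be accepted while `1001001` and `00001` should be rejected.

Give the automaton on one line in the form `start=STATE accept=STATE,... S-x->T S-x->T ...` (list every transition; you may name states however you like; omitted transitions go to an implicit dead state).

start=S0 accept=S0 S0-0->S1 S0-1->S1 S1-0->S0 S1-1->S0

Only the length mod 2 matters, so use a 2-cycle: from any state, every input symbol moves to the next state, wrapping S1 back to S0. Mark S0 accepting.
With 2 states:
        0   1  
>* S0   S1  S1 
   S1   S0  S0 
(> = start, * = accepting)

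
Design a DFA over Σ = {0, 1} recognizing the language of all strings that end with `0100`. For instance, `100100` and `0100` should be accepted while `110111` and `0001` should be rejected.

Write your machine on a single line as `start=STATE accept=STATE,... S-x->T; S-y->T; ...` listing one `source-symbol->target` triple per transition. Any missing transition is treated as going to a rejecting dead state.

start=q0; accept=q4; q0-0->q1; q0-1->q0; q1-0->q1; q1-1->q2; q2-0->q3; q2-1->q0; q3-0->q4; q3-1->q2; q4-0->q1; q4-1->q2

Remember how much of `0100` the current input suffix matches. State q0 means no match yet; q1 means the last symbol is `0`; q2 means the last 2 symbols are `01`; q3 means the last 3 symbols are `010`; q4 means the last 4 symbols are `0100`. Only q4 accepts. On a mismatch, fall back to the longest proper suffix that is still a prefix of `0100`.
With 5 states:
        0   1  
>  q0   q1  q0 
   q1   q1  q2 
   q2   q3  q0 
   q3   q4  q2 
 * q4   q1  q2 
(> = start, * = accepting)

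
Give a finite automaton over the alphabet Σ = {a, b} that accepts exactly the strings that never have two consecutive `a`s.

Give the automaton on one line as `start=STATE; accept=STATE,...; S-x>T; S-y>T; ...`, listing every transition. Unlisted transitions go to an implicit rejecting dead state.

start=S0; accept=S0,S1; S0-a>S1; S0-b>S0; S1-a>S2; S1-b>S0; S2-a>S2; S2-b>S2

This is the complement of 'contains `aa`'. Use the same substring-matching states — S0 through S2 holding how much of `aa` has just been matched — but flip the accepting set: everything except the trap S2 accepts.
        a   b  
>* S0   S1  S0 
 * S1   S2  S0 
   S2   S2  S2 
(> = start, * = accepting)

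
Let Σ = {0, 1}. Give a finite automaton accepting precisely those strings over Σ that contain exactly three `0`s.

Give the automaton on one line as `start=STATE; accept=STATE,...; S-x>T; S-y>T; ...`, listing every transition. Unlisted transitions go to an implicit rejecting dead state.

Only the number of `0`s matters, and only up to 4. Make a chain s0 → s1 → s2 → s3 → s4 advanced by each `0` (with s4 absorbing); every other symbol self-loops. The accepting set is {s3}.
5 states suffice.
        0   1  
>  s0   s1  s0 
   s1   s2  s1 
   s2   s3  s2 
 * s3   s4  s3 
   s4   s4  s4 
(> = start, * = accepting)

start=s0; accept=s3; s0-0>s1; s0-1>s0; s1-0>s2; s1-1>s1; s2-0>s3; s2-1>s2; s3-0>s4; s3-1>s3; s4-0>s4; s4-1>s4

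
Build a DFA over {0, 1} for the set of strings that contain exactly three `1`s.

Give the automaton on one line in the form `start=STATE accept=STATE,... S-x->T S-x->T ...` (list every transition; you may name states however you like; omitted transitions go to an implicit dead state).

Count `1`s, saturating at 4: states q0 through q3 mean 0 through 3 `1`s seen; q4 means more than 3. Each `1` increments (capped at q4); other symbols loop. Accept from {q3}.
With 5 states:
        0   1  
>  q0   q0  q1 
   q1   q1  q2 
   q2   q2  q3 
 * q3   q3  q4 
   q4   q4  q4 
(> = start, * = accepting)

start=q0 accept=q3 q0-0->q0 q0-1->q1 q1-0->q1 q1-1->q2 q2-0->q2 q2-1->q3 q3-0->q3 q3-1->q4 q4-0->q4 q4-1->q4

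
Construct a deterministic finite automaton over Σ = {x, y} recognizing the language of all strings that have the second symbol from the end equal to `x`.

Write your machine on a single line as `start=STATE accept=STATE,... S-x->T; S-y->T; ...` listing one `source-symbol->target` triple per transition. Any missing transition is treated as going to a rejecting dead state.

A DFA must remember the last 2 symbols (since which symbol is second-to-last isn't known until the input ends). Use one state per possible window of the last ≤2 symbols; accept from those whose window starts with `x`.
7 states suffice.
        x   y  
>  s0   s1  s2 
   s1   s3  s4 
   s2   s5  s6 
 * s3   s3  s4 
 * s4   s5  s6 
   s5   s3  s4 
   s6   s5  s6 
(> = start, * = accepting)

start=s0; accept=s3,s4; s0-x->s1; s0-y->s2; s1-x->s3; s1-y->s4; s2-x->s5; s2-y->s6; s3-x->s3; s3-y->s4; s4-x->s5; s4-y->s6; s5-x->s3; s5-y->s4; s6-x->s5; s6-y->s6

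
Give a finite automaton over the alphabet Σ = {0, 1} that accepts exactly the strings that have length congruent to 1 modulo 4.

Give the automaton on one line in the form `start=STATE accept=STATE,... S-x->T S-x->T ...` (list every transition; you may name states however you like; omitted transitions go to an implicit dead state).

Count input length modulo 4: every symbol advances one step around the cycle s0 → s1 → s2 → s3 → s0. Accept at s1.
With 4 states:
        0   1  
>  s0   s1  s1 
 * s1   s2  s2 
   s2   s3  s3 
   s3   s0  s0 
(> = start, * = accepting)

start=s0 accept=s1 s0-0->s1 s0-1->s1 s1-0->s2 s1-1->s2 s2-0->s3 s2-1->s3 s3-0->s0 s3-1->s0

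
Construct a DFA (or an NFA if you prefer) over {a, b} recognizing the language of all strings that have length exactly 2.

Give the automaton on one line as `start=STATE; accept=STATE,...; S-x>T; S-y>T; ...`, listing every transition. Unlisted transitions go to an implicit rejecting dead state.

start=s0; accept=s2; s0-a>s1; s0-b>s1; s1-a>s2; s1-b>s2; s2-a>s3; s2-b>s3; s3-a>s3; s3-b>s3

We only need to distinguish lengths 0, 1, …, 2, and '>2'. Chain s0 → s1 → s2 → s3 on every symbol, with s3 looping. Accepting states: {s2}.
A 4-state machine:
        a   b  
>  s0   s1  s1 
   s1   s2  s2 
 * s2   s3  s3 
   s3   s3  s3 
(> = start, * = accepting)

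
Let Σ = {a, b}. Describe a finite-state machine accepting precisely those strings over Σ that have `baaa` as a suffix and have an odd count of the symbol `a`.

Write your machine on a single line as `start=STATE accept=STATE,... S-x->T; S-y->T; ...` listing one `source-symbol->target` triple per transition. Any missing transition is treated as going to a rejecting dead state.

start=q0; accept=q5; q0-a->q1; q0-b->q2; q1-a->q0; q1-b->q1; q2-a->q3; q2-b->q2; q3-a->q4; q3-b->q1; q4-a->q5; q4-b->q2; q5-a->q0; q5-b->q1

Build one automaton per condition and run them in lockstep. One (5 states) tracks how much of the suffix `baaa` has currently been matched; the other (2 states) tracks the count of `a`s modulo 2. Each combined state is a pair, one component from each; accept when both components accept. After merging equivalent states the machine shrinks.
6 states suffice.
        a   b  
>  q0   q1  q2 
   q1   q0  q1 
   q2   q3  q2 
   q3   q4  q1 
   q4   q5  q2 
 * q5   q0  q1 
(> = start, * = accepting)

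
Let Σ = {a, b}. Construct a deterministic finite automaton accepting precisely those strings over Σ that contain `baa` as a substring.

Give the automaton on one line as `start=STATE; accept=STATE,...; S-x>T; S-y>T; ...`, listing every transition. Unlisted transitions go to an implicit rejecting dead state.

States q0..q2 record the length of the longest prefix of `baa` that matches the current input suffix. Reaching q3 means `baa` has been seen, and we stay there forever. Accept from q3.
4 states suffice.
        a   b  
>  q0   q0  q1 
   q1   q2  q1 
   q2   q3  q1 
 * q3   q3  q3 
(> = start, * = accepting)

start=q0; accept=q3; q0-a>q0; q0-b>q1; q1-a>q2; q1-b>q1; q2-a>q3; q2-b>q1; q3-a>q3; q3-b>q3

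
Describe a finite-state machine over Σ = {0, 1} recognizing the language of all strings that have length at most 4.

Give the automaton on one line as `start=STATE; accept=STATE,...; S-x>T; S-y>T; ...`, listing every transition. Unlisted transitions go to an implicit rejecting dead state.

start=A; accept=A,B,C,D,E; A-0>B; A-1>B; B-0>C; B-1>C; C-0>D; C-1>D; D-0>E; D-1>E; E-0>F; E-1>F; F-0>F; F-1>F

Count input length up to 5: every symbol moves from A toward F, which means 'more than 4' and absorbs. Accept from {A, B, C, D, E}.
A 6-state machine:
       0  1 
>* A   B  B 
 * B   C  C 
 * C   D  D 
 * D   E  E 
 * E   F  F 
   F   F  F 
(> = start, * = accepting)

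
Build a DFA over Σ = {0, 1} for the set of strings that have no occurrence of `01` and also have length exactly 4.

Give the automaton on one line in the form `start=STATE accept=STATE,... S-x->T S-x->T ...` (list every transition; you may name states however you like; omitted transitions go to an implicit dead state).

Build one automaton per condition and run them in lockstep. One (3 states) tracks partial matches of the forbidden pattern `01`; the other (6 states) tracks the input length, saturating at 5. Each combined state is a pair, one component from each; accept when both components accept. Equivalent product states are then merged.
A 9-state machine:
       0  1 
>  A   B  C 
   B   D  E 
   C   D  F 
   D   G  E 
   E   E  E 
   F   G  H 
   G   I  E 
   H   I  I 
 * I   E  E 
(> = start, * = accepting)

start=A accept=I A-0->B A-1->C B-0->D B-1->E C-0->D C-1->F D-0->G D-1->E E-0->E E-1->E F-0->G F-1->H G-0->I G-1->E H-0->I H-1->I I-0->E I-1->E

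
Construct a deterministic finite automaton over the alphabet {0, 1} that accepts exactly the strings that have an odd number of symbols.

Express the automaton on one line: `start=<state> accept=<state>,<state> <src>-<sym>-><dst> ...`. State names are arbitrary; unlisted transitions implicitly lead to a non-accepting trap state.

start=S0 accept=S1 S0-0->S1 S0-1->S1 S1-0->S0 S1-1->S0

Only the length mod 2 matters, so use a 2-cycle: from any state, every input symbol moves to the next state, wrapping S1 back to S0. Mark S1 accepting.
2 states suffice.
        0   1  
>  S0   S1  S1 
 * S1   S0  S0 
(> = start, * = accepting)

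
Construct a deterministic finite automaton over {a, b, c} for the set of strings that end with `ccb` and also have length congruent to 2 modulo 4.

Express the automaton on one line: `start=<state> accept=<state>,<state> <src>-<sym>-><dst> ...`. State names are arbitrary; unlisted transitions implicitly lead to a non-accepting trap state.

Run two small machines in parallel and take their product. The first has 4 states tracking how much of the suffix `ccb` has currently been matched; the second has 4 states tracking the input length modulo 4. A product state is a pair (one from each), accepting exactly when both do. Minimizing collapses redundant product states.
        a   b   c  
>  q0   q1  q1  q1 
   q1   q2  q2  q2 
   q2   q3  q3  q3 
   q3   q0  q0  q4 
   q4   q1  q1  q5 
   q5   q2  q6  q2 
 * q6   q3  q3  q3 
(> = start, * = accepting)

start=q0 accept=q6 q0-a->q1 q0-b->q1 q0-c->q1 q1-a->q2 q1-b->q2 q1-c->q2 q2-a->q3 q2-b->q3 q2-c->q3 q3-a->q0 q3-b->q0 q3-c->q4 q4-a->q1 q4-b->q1 q4-c->q5 q5-a->q2 q5-b->q6 q5-c->q2 q6-a->q3 q6-b->q3 q6-c->q3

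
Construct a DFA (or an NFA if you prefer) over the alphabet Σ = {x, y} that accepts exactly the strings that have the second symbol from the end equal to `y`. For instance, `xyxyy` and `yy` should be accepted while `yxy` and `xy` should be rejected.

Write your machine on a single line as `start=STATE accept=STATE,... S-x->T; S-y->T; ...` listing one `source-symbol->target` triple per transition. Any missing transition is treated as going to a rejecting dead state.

start=A; accept=F,G; A-x->B; A-y->C; B-x->D; B-y->E; C-x->F; C-y->G; D-x->D; D-y->E; E-x->F; E-y->G; F-x->D; F-y->E; G-x->F; G-y->G

A DFA must remember the last 2 symbols (since which symbol is second-to-last isn't known until the input ends). Use one state per possible window of the last ≤2 symbols; accept from those whose window starts with `y`.
       x  y 
>  A   B  C 
   B   D  E 
   C   F  G 
   D   D  E 
   E   F  G 
 * F   D  E 
 * G   F  G 
(> = start, * = accepting)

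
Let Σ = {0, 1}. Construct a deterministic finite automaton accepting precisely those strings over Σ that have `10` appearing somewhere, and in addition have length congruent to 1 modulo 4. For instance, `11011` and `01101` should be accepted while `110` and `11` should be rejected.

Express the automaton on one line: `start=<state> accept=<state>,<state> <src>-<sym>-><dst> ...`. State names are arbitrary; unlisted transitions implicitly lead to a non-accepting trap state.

start=A accept=L A-0->B A-1->C B-0->D B-1->E C-0->F C-1->E D-0->G D-1->H E-0->I E-1->H F-0->I F-1->I G-0->A G-1->J H-0->K H-1->J I-0->K I-1->K J-0->L J-1->C K-0->L K-1->L L-0->F L-1->F

Handle the two conditions separately and then intersect. The first has 3 states tracking whether and how much of `10` has been seen; the second has 4 states tracking the input length modulo 4. A product state is a pair (one from each), accepting exactly when both do.
       0  1 
>  A   B  C 
   B   D  E 
   C   F  E 
   D   G  H 
   E   I  H 
   F   I  I 
   G   A  J 
   H   K  J 
   I   K  K 
   J   L  C 
   K   L  L 
 * L   F  F 
(> = start, * = accepting)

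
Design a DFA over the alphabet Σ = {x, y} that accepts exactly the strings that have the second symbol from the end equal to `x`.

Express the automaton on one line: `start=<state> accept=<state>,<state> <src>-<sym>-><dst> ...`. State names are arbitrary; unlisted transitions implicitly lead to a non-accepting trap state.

A DFA must remember the last 2 symbols (since which symbol is second-to-last isn't known until the input ends). Use one state per possible window of the last ≤2 symbols; accept from those whose window starts with `x`.
7 states suffice.
        x   y  
>  q0   q1  q2 
   q1   q3  q4 
   q2   q5  q6 
 * q3   q3  q4 
 * q4   q5  q6 
   q5   q3  q4 
   q6   q5  q6 
(> = start, * = accepting)

start=q0 accept=q3,q4 q0-x->q1 q0-y->q2 q1-x->q3 q1-y->q4 q2-x->q5 q2-y->q6 q3-x->q3 q3-y->q4 q4-x->q5 q4-y->q6 q5-x->q3 q5-y->q4 q6-x->q5 q6-y->q6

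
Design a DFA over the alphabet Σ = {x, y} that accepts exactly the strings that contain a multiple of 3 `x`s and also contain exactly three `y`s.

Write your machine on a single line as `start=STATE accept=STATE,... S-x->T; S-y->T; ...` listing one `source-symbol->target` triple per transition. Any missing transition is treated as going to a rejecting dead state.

Handle the two conditions separately and then intersect. One (3 states) tracks the count of `x`s modulo 3; the other (5 states) tracks the count of `y`s, saturating at 4. Each combined state is a pair, one component from each; accept when both components accept. Minimizing collapses redundant product states.
          x    y  
>  s0     s1   s2 
   s1     s3   s4 
   s2     s4   s5 
   s3     s0   s6 
   s4     s6   s7 
   s5     s7   s8 
   s6     s2   s9 
   s7     s9  s10 
 * s8    s10  s11 
   s9     s5  s12 
   s10   s12  s11 
   s11   s11  s11 
   s12    s8  s11 
(> = start, * = accepting)

start=s0; accept=s8; s0-x->s1; s0-y->s2; s1-x->s3; s1-y->s4; s2-x->s4; s2-y->s5; s3-x->s0; s3-y->s6; s4-x->s6; s4-y->s7; s5-x->s7; s5-y->s8; s6-x->s2; s6-y->s9; s7-x->s9; s7-y->s10; s8-x->s10; s8-y->s11; s9-x->s5; s9-y->s12; s10-x->s12; s10-y->s11; s11-x->s11; s11-y->s11; s12-x->s8; s12-y->s11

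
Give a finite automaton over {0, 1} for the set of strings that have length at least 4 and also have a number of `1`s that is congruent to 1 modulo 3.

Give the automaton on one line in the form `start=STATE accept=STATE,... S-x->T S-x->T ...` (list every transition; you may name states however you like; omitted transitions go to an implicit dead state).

Handle the two conditions separately and then intersect. The first has 6 states tracking the input length, saturating at 5; the second has 3 states tracking the count of `1`s modulo 3. A product state is a pair (one from each), accepting exactly when both do.
15 states suffice.
       0  1 
>  A   B  C 
   B   D  E 
   C   E  F 
   D   G  H 
   E   H  I 
   F   I  G 
   G   J  K 
   H   K  L 
   I   L  J 
   J   M  N 
 * K   N  O 
   L   O  M 
   M   M  N 
 * N   N  O 
   O   O  M 
(> = start, * = accepting)

start=A accept=K,N A-0->B A-1->C B-0->D B-1->E C-0->E C-1->F D-0->G D-1->H E-0->H E-1->I F-0->I F-1->G G-0->J G-1->K H-0->K H-1->L I-0->L I-1->J J-0->M J-1->N K-0->N K-1->O L-0->O L-1->M M-0->M M-1->N N-0->N N-1->O O-0->O O-1->M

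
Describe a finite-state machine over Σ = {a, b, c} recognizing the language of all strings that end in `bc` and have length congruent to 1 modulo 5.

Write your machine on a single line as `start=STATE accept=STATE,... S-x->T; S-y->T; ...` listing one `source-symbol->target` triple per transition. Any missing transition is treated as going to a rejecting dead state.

Handle the two conditions separately and then intersect. The first has 3 states tracking how much of the suffix `bc` has currently been matched; the second has 5 states tracking the input length modulo 5. A product state is a pair (one from each), accepting exactly when both do. After merging equivalent states the machine shrinks.
7 states suffice.
        a   b   c  
>  s0   s1  s1  s1 
   s1   s2  s2  s2 
   s2   s3  s3  s3 
   s3   s4  s4  s4 
   s4   s0  s5  s0 
   s5   s1  s1  s6 
 * s6   s2  s2  s2 
(> = start, * = accepting)

start=s0; accept=s6; s0-a->s1; s0-b->s1; s0-c->s1; s1-a->s2; s1-b->s2; s1-c->s2; s2-a->s3; s2-b->s3; s2-c->s3; s3-a->s4; s3-b->s4; s3-c->s4; s4-a->s0; s4-b->s5; s4-c->s0; s5-a->s1; s5-b->s1; s5-c->s6; s6-a->s2; s6-b->s2; s6-c->s2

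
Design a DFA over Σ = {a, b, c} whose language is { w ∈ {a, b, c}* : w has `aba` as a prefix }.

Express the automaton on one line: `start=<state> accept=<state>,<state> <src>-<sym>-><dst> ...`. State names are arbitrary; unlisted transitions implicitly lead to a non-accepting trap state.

Check the first 3 symbols one by one: q0 through q2 record how many have matched `aba` so far; any wrong symbol goes to the dead state q4. After all 3 match we enter the accepting sink q3.
5 states suffice.
        a   b   c  
>  q0   q1  q4  q4 
   q1   q4  q2  q4 
   q2   q3  q4  q4 
 * q3   q3  q3  q3 
   q4   q4  q4  q4 
(> = start, * = accepting)

start=q0 accept=q3 q0-a->q1 q0-b->q4 q0-c->q4 q1-a->q4 q1-b->q2 q1-c->q4 q2-a->q3 q2-b->q4 q2-c->q4 q3-a->q3 q3-b->q3 q3-c->q3 q4-a->q4 q4-b->q4 q4-c->q4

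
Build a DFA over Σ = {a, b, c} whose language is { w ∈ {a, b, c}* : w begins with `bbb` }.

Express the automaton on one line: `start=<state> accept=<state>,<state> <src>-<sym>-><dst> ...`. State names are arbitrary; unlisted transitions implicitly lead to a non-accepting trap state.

start=q0 accept=q3 q0-a->q4 q0-b->q1 q0-c->q4 q1-a->q4 q1-b->q2 q1-c->q4 q2-a->q4 q2-b->q3 q2-c->q4 q3-a->q3 q3-b->q3 q3-c->q3 q4-a->q4 q4-b->q4 q4-c->q4

Walk along `bbb` while the input agrees: from q0 take `b` to q1, and so on. Any deviation drops to the rejecting sink q4. Once q3 is reached the prefix is confirmed and every continuation is accepted.
5 states suffice.
        a   b   c  
>  q0   q4  q1  q4 
   q1   q4  q2  q4 
   q2   q4  q3  q4 
 * q3   q3  q3  q3 
   q4   q4  q4  q4 
(> = start, * = accepting)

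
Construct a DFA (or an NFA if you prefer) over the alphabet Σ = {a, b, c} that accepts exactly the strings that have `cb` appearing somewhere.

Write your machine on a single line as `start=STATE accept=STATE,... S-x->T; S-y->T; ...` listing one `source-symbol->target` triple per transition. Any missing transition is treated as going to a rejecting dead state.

Track how much of `cb` has been matched so far: state q0 is no progress, q2 is the absorbing accept state reached once `cb` has occurred. Intermediate states record partial matches; on a mismatch, fall back to the longest reusable overlap.
3 states suffice.
        a   b   c  
>  q0   q0  q0  q1 
   q1   q0  q2  q1 
 * q2   q2  q2  q2 
(> = start, * = accepting)

start=q0; accept=q2; q0-a->q0; q0-b->q0; q0-c->q1; q1-a->q0; q1-b->q2; q1-c->q1; q2-a->q2; q2-b->q2; q2-c->q2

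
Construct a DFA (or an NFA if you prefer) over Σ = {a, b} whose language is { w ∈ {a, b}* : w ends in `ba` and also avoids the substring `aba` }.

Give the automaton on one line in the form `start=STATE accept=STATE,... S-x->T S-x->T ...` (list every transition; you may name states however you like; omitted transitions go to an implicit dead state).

start=q0 accept=q4 q0-a->q1 q0-b->q2 q1-a->q1 q1-b->q3 q2-a->q4 q2-b->q2 q3-a->q5 q3-b->q2 q4-a->q1 q4-b->q3 q5-a->q6 q5-b->q7 q6-a->q6 q6-b->q7 q7-a->q5 q7-b->q7

Build one automaton per condition and run them in lockstep. The first has 3 states tracking how much of the suffix `ba` has currently been matched; the second has 4 states tracking partial matches of the forbidden pattern `aba`. A product state is a pair (one from each), accepting exactly when both do.
With 8 states:
        a   b  
>  q0   q1  q2 
   q1   q1  q3 
   q2   q4  q2 
   q3   q5  q2 
 * q4   q1  q3 
   q5   q6  q7 
   q6   q6  q7 
   q7   q5  q7 
(> = start, * = accepting)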